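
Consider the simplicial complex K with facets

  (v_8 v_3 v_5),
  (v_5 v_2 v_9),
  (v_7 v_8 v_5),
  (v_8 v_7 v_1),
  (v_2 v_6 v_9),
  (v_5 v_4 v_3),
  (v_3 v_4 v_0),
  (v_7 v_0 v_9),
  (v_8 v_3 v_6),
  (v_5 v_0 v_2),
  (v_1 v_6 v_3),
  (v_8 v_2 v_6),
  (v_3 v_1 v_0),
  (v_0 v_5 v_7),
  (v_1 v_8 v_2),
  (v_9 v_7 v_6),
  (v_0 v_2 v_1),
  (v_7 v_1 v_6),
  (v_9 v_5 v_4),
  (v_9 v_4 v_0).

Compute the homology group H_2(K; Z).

We work with the vertex ordering v_0 < v_1 < v_2 < v_3 < v_4 < v_5 < v_6 < v_7 < v_8 < v_9. The simplices of K, each written with vertices in increasing order, are:

  0-simplices (10): [v_0], [v_1], [v_2], [v_3], [v_4], [v_5], [v_6], [v_7], [v_8], [v_9]
  1-simplices (30): (30 of them)
  2-simplices (20): (20 of them)

giving chain groups C_0 ≅ Z^10, C_1 ≅ Z^30, C_2 ≅ Z^20.

Boundary ∂_1: C_1 → C_0 is given by ∂[p,q] = [q] − [p]. For instance
  ∂[v_2,v_9] = [v_9] − [v_2].
As a 10×30 matrix over Z this has rank 9, with invariant factors (1,1,1,1,1,1,1,1,1).

Boundary ∂_2: C_2 → C_1 sends each 2-simplex [p,q,r] to [q,r] − [p,r] + [p,q]. For instance
  ∂[v_2,v_6,v_8] = [v_6,v_8] − [v_2,v_8] + [v_2,v_6],
  ∂[v_0,v_3,v_4] = [v_3,v_4] − [v_0,v_4] + [v_0,v_3].
This gives a 30×20 integer matrix of rank 20; reducing to Smith normal form yields diagonal entries (1,1,1,1,1,1,1,1,1,1,1,1,1,1,1,1,1,1,1,2).

Computing H_k = (kernel of ∂_k) / (image of ∂_{k+1}):

  H_2: rank ker ∂_2 − rank ∂_3 = (20 − 20) − 0 = 0, and there is no ∂_3, so H_2 ≅ 0.

(K is a triangulation of the Klein bottle.)

H_2 = 0.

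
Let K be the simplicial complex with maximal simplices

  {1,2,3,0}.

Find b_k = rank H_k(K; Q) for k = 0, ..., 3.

b_0 = 1, b_1 = 0, b_2 = 0, b_3 = 0.

Fix the vertex order 0 < 1 < 2 < 3 and write every simplex with vertices in increasing order. Then dim K = 3 and the simplices of K are:

  0-simplices (4): [0], [1], [2], [3]
  1-simplices (6): [0,1], [0,2], [0,3], [1,2], [1,3], [2,3]
  2-simplices (4): [0,1,2], [0,1,3], [0,2,3], [1,2,3]
  3-simplices (1): [0,1,2,3]

giving chain groups C_0 ≅ Z^4, C_1 ≅ Z^6, C_2 ≅ Z^4, C_3 ≅ Z^1.

∂_1: C_1 → C_0 sends each edge [p,q] (with p < q) to q − p.
The resulting 4×6 matrix has rank 3, and its Smith normal form has invariant factors (1,1,1).

∂_2: C_2 → C_1 acts by ∂[p,q,r] = [q,r] − [p,r] + [p,q]. For instance
  ∂[0,2,3] = [2,3] − [0,3] + [0,2],
  ∂[0,1,2] = [1,2] − [0,2] + [0,1].
The 6×4 boundary matrix has rank 3 and Smith normal form diag(1,1,1).

Boundary ∂_3: C_3 → C_2 sends each 3-simplex σ to the alternating sum Σ_i (−1)^i (σ with its i-th vertex removed). For instance
  ∂[0,1,2,3] = [1,2,3] − [0,2,3] + [0,1,3] − [0,1,2].
The 4×1 boundary matrix has rank 1 and Smith normal form diag(1).

Computing H_k = (kernel of ∂_k) / (image of ∂_{k+1}):

  H_0: rank C_0 − rank ∂_1 = 4 − 3 = 1, and the invariant factors of ∂_1 are all 1, so H_0 = Z.
  H_1: rank ker ∂_1 − rank ∂_2 = (6 − 3) − 3 = 0, and the invariant factors of ∂_2 are all 1, so H_1 = 0.
  H_2: rank ker ∂_2 − rank ∂_3 = (4 − 3) − 1 = 0, and the invariant factors of ∂_3 are all 1, so H_2 = 0.
  H_3: rank ker ∂_3 − rank ∂_4 = (1 − 1) − 0 = 0, and there is no ∂_4, so H_3 = 0.

As a check, the Euler characteristic is 4 − 6 + 4 − 1 = 1, which agrees with 1 − 0 + 0 − 0 = 1.

Hence the Betti numbers are b_0 = 1, b_1 = 0, b_2 = 0, b_3 = 0.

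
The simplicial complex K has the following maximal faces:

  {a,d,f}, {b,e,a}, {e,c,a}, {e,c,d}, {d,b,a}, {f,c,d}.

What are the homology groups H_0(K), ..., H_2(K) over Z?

H_0 = Z,  H_1 = Z,  H_2 = 0.

Order the vertices as a < b < c < d < e < f. Listing each simplex with vertices in this order, K has dimension 2 with simplices:

  0-simplices (6): a, b, c, d, e, f
  1-simplices (12): ab, ac, ad, ae, af, bd, be, cd, ce, cf, de, df
  2-simplices (6): abd, abe, ace, adf, cde, cdf

so the chain groups are C_0 ≅ Z^6, C_1 ≅ Z^12, C_2 ≅ Z^6.

Boundary ∂_1: C_1 → C_0 maps an edge to its endpoints' difference, ∂[p,q] = q − p. For instance
  ∂ad = d − a.
As a 6×12 matrix over Z this has rank 5, with invariant factors (1,1,1,1,1).

Boundary ∂_2: C_2 → C_1 sends each 2-simplex [p,q,r] to [q,r] − [p,r] + [p,q]. For instance
  ∂cde = de − ce + cd,
  ∂abd = bd − ad + ab.
The 12×6 boundary matrix has rank 6 and Smith normal form diag(1,1,1,1,1,1).

From H_k ≅ ker(∂_k) / im(∂_{k+1}) we obtain:

  H_0: rank C_0 − rank ∂_1 = 6 − 5 = 1, and the invariant factors of ∂_1 are all 1, so H_0 = Z.
  H_1: rank ker ∂_1 − rank ∂_2 = (12 − 5) − 6 = 1, and the invariant factors of ∂_2 are all 1, so H_1 = Z.
  H_2: rank ker ∂_2 − rank ∂_3 = (6 − 6) − 0 = 0, and there is no ∂_3, so H_2 = 0.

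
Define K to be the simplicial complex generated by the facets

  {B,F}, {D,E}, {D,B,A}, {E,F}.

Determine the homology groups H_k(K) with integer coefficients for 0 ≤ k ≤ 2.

H_0 ≅ Z,  H_1 ≅ Z,  H_2 = 0.

Take the total order A < B < D < E < F on the vertex set. Then K (dimension 2) consists of the simplices:

  0-simplices (5): A, B, D, E, F
  1-simplices (6): AB, AD, BD, BF, DE, EF
  2-simplices (1): ABD

so the chain groups are C_0 ≅ Z^5, C_1 ≅ Z^6, C_2 ≅ Z^1.

Boundary ∂_1: C_1 → C_0 is given by ∂[p,q] = [q] − [p].
The 5×6 boundary matrix has rank 4 and Smith normal form diag(1,1,1,1).

∂_2: C_2 → C_1 acts by ∂[p,q,r] = [q,r] − [p,r] + [p,q]. For instance
  ∂ABD = BD − AD + AB.
As a 6×1 matrix over Z this has rank 1, with invariant factors (1).

From H_k ≅ ker(∂_k) / im(∂_{k+1}) we obtain:

  H_0: rank C_0 − rank ∂_1 = 5 − 4 = 1, and the invariant factors of ∂_1 are all 1, so H_0 ≅ Z.
  H_1: rank ker ∂_1 − rank ∂_2 = (6 − 4) − 1 = 1, and the invariant factors of ∂_2 are all 1, so H_1 ≅ Z.
  H_2: rank ker ∂_2 − rank ∂_3 = (1 − 1) − 0 = 0, and there is no ∂_3, so H_2 ≅ 0.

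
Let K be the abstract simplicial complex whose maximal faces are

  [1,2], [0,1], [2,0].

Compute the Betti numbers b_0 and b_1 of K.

b_0 = 1, b_1 = 1.

We work with the vertex ordering 0 < 1 < 2. The simplices of K, each written with vertices in increasing order, are:

  0-simplices (3): [0], [1], [2]
  1-simplices (3): [0,1], [0,2], [1,2]

Hence C_0 ≅ Z^3, C_1 ≅ Z^3.

∂_1: C_1 → C_0 maps an edge to its endpoints' difference, ∂[p,q] = q − p. For instance
  ∂[1,2] = [2] − [1].
The resulting 3×3 matrix has rank 2, and its Smith normal form has invariant factors (1,1).

Now H_k = ker ∂_k / im ∂_{k+1}, so:

  H_0: rank C_0 − rank ∂_1 = 3 − 2 = 1, and the invariant factors of ∂_1 are all 1, so H_0 = Z.
  H_1: rank ker ∂_1 − rank ∂_2 = (3 − 2) − 0 = 1, and there is no ∂_2, so H_1 = Z.

Hence the Betti numbers are b_0 = 1, b_1 = 1.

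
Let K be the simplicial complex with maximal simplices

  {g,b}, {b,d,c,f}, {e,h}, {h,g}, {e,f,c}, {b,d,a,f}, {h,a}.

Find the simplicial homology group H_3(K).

H_3 ≅ 0.

We work with the vertex ordering a < b < c < d < e < f < g < h. The simplices of K, each written with vertices in increasing order, are:

  0-simplices (8): a, b, c, d, e, f, g, h
  1-simplices (15): ab, ad, af, ah, bc, bd, bf, bg, cd, ce, cf, df, ef, eh, gh
  2-simplices (8): abd, abf, adf, bcd, bcf, bdf, cdf, cef
  3-simplices (2): abdf, bcdf

giving chain groups C_0 ≅ Z^8, C_1 ≅ Z^15, C_2 ≅ Z^8, C_3 ≅ Z^2.

Boundary ∂_1: C_1 → C_0 is given by ∂[p,q] = [q] − [p].
This gives a 8×15 integer matrix of rank 7; reducing to Smith normal form yields diagonal entries (1,1,1,1,1,1,1).

Boundary ∂_2: C_2 → C_1 acts by ∂[p,q,r] = [q,r] − [p,r] + [p,q]. For instance
  ∂cdf = df − cf + cd,
  ∂cef = ef − cf + ce.
The 15×8 boundary matrix has rank 6 and Smith normal form diag(1,1,1,1,1,1).

The boundary map ∂_3: C_3 → C_2 sends each 3-simplex σ to the alternating sum Σ_i (−1)^i (σ with its i-th vertex removed). For instance
  ∂bcdf = cdf − bdf + bcf − bcd,
  ∂abdf = bdf − adf + abf − abd.
The 8×2 boundary matrix has rank 2 and Smith normal form diag(1,1).

From H_k ≅ ker(∂_k) / im(∂_{k+1}) we obtain:

  H_3: rank ker ∂_3 − rank ∂_4 = (2 − 2) − 0 = 0, and there is no ∂_4, so H_3 = 0.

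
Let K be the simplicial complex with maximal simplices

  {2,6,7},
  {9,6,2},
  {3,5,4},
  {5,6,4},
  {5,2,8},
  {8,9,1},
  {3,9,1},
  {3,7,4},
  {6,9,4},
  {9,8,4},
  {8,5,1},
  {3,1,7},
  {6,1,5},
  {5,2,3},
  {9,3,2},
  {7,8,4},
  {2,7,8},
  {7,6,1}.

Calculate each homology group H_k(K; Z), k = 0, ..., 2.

Take the total order 1 < 2 < 3 < 4 < 5 < 6 < 7 < 8 < 9 on the vertex set. Then K (dimension 2) consists of the simplices:

  0-simplices (9): [1], [2], [3], [4], [5], [6], [7], [8], [9]
  1-simplices (27): (27 of them)
  2-simplices (18): [1,3,7], [1,3,9], [1,5,6], [1,5,8], [1,6,7], [1,8,9], [2,3,5], [2,3,9], [2,5,8], [2,6,7], [2,6,9], [2,7,8], [3,4,5], [3,4,7], [4,5,6], [4,6,9], [4,7,8], [4,8,9]

giving chain groups C_0 ≅ Z^9, C_1 ≅ Z^27, C_2 ≅ Z^18.

The boundary map ∂_1: C_1 → C_0 is given by ∂[p,q] = [q] − [p]. For instance
  ∂[1,9] = [9] − [1].
The resulting 9×27 matrix has rank 8, and its Smith normal form has invariant factors (1,1,1,1,1,1,1,1).

Boundary ∂_2: C_2 → C_1 acts by ∂[p,q,r] = [q,r] − [p,r] + [p,q]. For instance
  ∂[4,8,9] = [8,9] − [4,9] + [4,8],
  ∂[3,4,5] = [4,5] − [3,5] + [3,4].
The 27×18 boundary matrix has rank 17 and Smith normal form diag(1,1,1,1,1,1,1,1,1,1,1,1,1,1,1,1,1).

Now H_k = ker ∂_k / im ∂_{k+1}, so:

  H_0: rank C_0 − rank ∂_1 = 9 − 8 = 1, and the invariant factors of ∂_1 are all 1, so H_0 ≅ Z.
  H_1: rank ker ∂_1 − rank ∂_2 = (27 − 8) − 17 = 2, and the invariant factors of ∂_2 are all 1, so H_1 ≅ Z^2.
  H_2: rank ker ∂_2 − rank ∂_3 = (18 − 17) − 0 = 1, and there is no ∂_3, so H_2 ≅ Z.

(K is a triangulation of the torus T^2.)

H_0 ≅ Z,  H_1 ≅ Z^2,  H_2 ≅ Z.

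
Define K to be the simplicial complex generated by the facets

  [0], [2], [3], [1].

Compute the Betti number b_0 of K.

We work with the vertex ordering 0 < 1 < 2 < 3. The simplices of K, each written with vertices in increasing order, are:

  0-simplices (4): [0], [1], [2], [3]

giving chain groups C_0 ≅ Z^4.

Reading off H_k = ker ∂_k / im ∂_{k+1}:

  H_0: rank C_0 − rank ∂_1 = 4 − 0 = 4, and there is no ∂_1, so H_0 = Z^4.

Hence the Betti numbers are b_0 = 4.

b_0 = 4.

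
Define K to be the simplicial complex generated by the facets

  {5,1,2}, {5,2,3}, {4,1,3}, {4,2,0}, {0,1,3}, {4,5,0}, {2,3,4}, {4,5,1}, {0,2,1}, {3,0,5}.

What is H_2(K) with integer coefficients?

K has 6 vertices, 15 edges, 10 triangles.
rank ∂_2 = 10, rank ∂_3 = 0 ⇒ b_2 = 10 − 10 − 0 = 0. So H_2 ≅ 0.

H_2 ≅ 0.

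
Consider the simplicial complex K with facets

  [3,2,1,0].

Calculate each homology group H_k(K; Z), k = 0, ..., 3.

H_0 ≅ Z,  H_1 = 0,  H_2 = 0,  H_3 = 0.

Order the vertices as 0 < 1 < 2 < 3. Listing each simplex with vertices in this order, K has dimension 3 with simplices:

  0-simplices (4): [0], [1], [2], [3]
  1-simplices (6): [0,1], [0,2], [0,3], [1,2], [1,3], [2,3]
  2-simplices (4): [0,1,2], [0,1,3], [0,2,3], [1,2,3]
  3-simplices (1): [0,1,2,3]

so the chain groups are C_0 ≅ Z^4, C_1 ≅ Z^6, C_2 ≅ Z^4, C_3 ≅ Z^1.

Boundary ∂_1: C_1 → C_0 maps an edge to its endpoints' difference, ∂[p,q] = q − p. For instance
  ∂[0,2] = [2] − [0].
This gives a 4×6 integer matrix of rank 3; reducing to Smith normal form yields diagonal entries (1,1,1).

Boundary ∂_2: C_2 → C_1 sends each 2-simplex [p,q,r] to [q,r] − [p,r] + [p,q]. For instance
  ∂[0,1,2] = [1,2] − [0,2] + [0,1],
  ∂[0,1,3] = [1,3] − [0,3] + [0,1].
As a 6×4 matrix over Z this has rank 3, with invariant factors (1,1,1).

The boundary map ∂_3: C_3 → C_2 sends each 3-simplex σ to the alternating sum Σ_i (−1)^i (σ with its i-th vertex removed). For instance
  ∂[0,1,2,3] = [1,2,3] − [0,2,3] + [0,1,3] − [0,1,2].
This gives a 4×1 integer matrix of rank 1; reducing to Smith normal form yields diagonal entries (1).

Now H_k = ker ∂_k / im ∂_{k+1}, so:

  H_0: rank C_0 − rank ∂_1 = 4 − 3 = 1, and the invariant factors of ∂_1 are all 1, so H_0 = Z.
  H_1: rank ker ∂_1 − rank ∂_2 = (6 − 3) − 3 = 0, and the invariant factors of ∂_2 are all 1, so H_1 = 0.
  H_2: rank ker ∂_2 − rank ∂_3 = (4 − 3) − 1 = 0, and the invariant factors of ∂_3 are all 1, so H_2 = 0.
  H_3: rank ker ∂_3 − rank ∂_4 = (1 − 1) − 0 = 0, and there is no ∂_4, so H_3 = 0.

As a check, the Euler characteristic is 4 − 6 + 4 − 1 = 1, which agrees with 1 − 0 + 0 − 0 = 1.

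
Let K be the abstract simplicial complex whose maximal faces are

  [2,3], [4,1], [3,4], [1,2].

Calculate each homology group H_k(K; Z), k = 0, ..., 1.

H_0 = Z,  H_1 = Z.

Fix the vertex order 1 < 2 < 3 < 4 and write every simplex with vertices in increasing order. Then dim K = 1 and the simplices of K are:

  0-simplices (4): [1], [2], [3], [4]
  1-simplices (4): [1,2], [1,4], [2,3], [3,4]

Hence C_0 ≅ Z^4, C_1 ≅ Z^4.

The boundary map ∂_1: C_1 → C_0 maps an edge to its endpoints' difference, ∂[p,q] = q − p.
As a 4×4 matrix over Z this has rank 3, with invariant factors (1,1,1).

Computing H_k = (kernel of ∂_k) / (image of ∂_{k+1}):

  H_0: rank C_0 − rank ∂_1 = 4 − 3 = 1, and the invariant factors of ∂_1 are all 1, so H_0 ≅ Z.
  H_1: rank ker ∂_1 − rank ∂_2 = (4 − 3) − 0 = 1, and there is no ∂_2, so H_1 ≅ Z.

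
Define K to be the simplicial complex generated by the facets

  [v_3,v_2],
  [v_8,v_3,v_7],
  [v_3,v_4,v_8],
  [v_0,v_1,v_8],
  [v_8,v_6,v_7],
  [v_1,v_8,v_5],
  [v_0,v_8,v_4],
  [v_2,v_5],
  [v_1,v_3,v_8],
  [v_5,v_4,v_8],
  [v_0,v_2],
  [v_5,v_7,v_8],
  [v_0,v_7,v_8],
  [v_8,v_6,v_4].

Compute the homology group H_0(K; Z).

H_0 ≅ Z.

We work with the vertex ordering v_0 < v_1 < v_2 < v_3 < v_4 < v_5 < v_6 < v_7 < v_8. The simplices of K, each written with vertices in increasing order, are:

  0-simplices (9): [v_0], [v_1], [v_2], [v_3], [v_4], [v_5], [v_6], [v_7], [v_8]
  1-simplices (21): (21 of them)
  2-simplices (11): (11 of them)

Hence C_0 ≅ Z^9, C_1 ≅ Z^21, C_2 ≅ Z^11.

The boundary map ∂_1: C_1 → C_0 maps an edge to its endpoints' difference, ∂[p,q] = q − p.
The resulting 9×21 matrix has rank 8, and its Smith normal form has invariant factors (1,1,1,1,1,1,1,1).

∂_2: C_2 → C_1 sends each 2-simplex [p,q,r] to [q,r] − [p,r] + [p,q]. For instance
  ∂[v_5,v_7,v_8] = [v_7,v_8] − [v_5,v_8] + [v_5,v_7],
  ∂[v_3,v_4,v_8] = [v_4,v_8] − [v_3,v_8] + [v_3,v_4].
The 21×11 boundary matrix has rank 11 and Smith normal form diag(1,1,1,1,1,1,1,1,1,1,1).

From H_k ≅ ker(∂_k) / im(∂_{k+1}) we obtain:

  H_0: rank C_0 − rank ∂_1 = 9 − 8 = 1, and the invariant factors of ∂_1 are all 1, so H_0 = Z.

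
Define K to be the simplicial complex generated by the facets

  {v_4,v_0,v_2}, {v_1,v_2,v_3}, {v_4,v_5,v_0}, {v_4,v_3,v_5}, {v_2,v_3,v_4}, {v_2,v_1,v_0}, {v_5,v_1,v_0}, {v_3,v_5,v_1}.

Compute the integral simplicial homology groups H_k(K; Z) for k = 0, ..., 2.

H_0 ≅ Z,  H_1 = 0,  H_2 ≅ Z.

K has 6 vertices, 12 edges, 8 triangles.
rank ∂_0 = 0, rank ∂_1 = 5 ⇒ b_0 = 6 − 0 − 5 = 1; all invariant factors of ∂_1 are 1 so no torsion. So H_0 = Z.
rank ∂_1 = 5, rank ∂_2 = 7 ⇒ b_1 = 12 − 5 − 7 = 0; all invariant factors of ∂_2 are 1 so no torsion. So H_1 = 0.
rank ∂_2 = 7, rank ∂_3 = 0 ⇒ b_2 = 8 − 7 − 0 = 1. So H_2 = Z.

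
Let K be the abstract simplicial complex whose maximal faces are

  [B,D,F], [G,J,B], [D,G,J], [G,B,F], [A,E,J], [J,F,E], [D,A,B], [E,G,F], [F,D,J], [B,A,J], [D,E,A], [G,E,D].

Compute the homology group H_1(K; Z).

Fix the vertex order A < B < D < E < F < G < J and write every simplex with vertices in increasing order. Then dim K = 2 and the simplices of K are:

  0-simplices (7): A, B, D, E, F, G, J
  1-simplices (18): AB, AD, AE, AJ, BD, BF, BG, BJ, DE, DF, DG, DJ, EF, EG, EJ, FG, FJ, GJ
  2-simplices (12): ABD, ABJ, ADE, AEJ, BDF, BFG, BGJ, DEG, DFJ, DGJ, EFG, EFJ

Hence C_0 ≅ Z^7, C_1 ≅ Z^18, C_2 ≅ Z^12.

Boundary ∂_1: C_1 → C_0 sends each edge [p,q] (with p < q) to q − p.
The resulting 7×18 matrix has rank 6, and its Smith normal form has invariant factors (1,1,1,1,1,1).

∂_2: C_2 → C_1 acts by ∂[p,q,r] = [q,r] − [p,r] + [p,q]. For instance
  ∂DFJ = FJ − DJ + DF,
  ∂ABJ = BJ − AJ + AB.
This gives a 18×12 integer matrix of rank 12; reducing to Smith normal form yields diagonal entries (1,1,1,1,1,1,1,1,1,1,1,2).

Computing H_k = (kernel of ∂_k) / (image of ∂_{k+1}):

  H_1: rank ker ∂_1 − rank ∂_2 = (18 − 6) − 12 = 0, and ∂_2 has invariant factor 2 > 1, so H_1 ≅ Z/2.

H_1 ≅ Z/2.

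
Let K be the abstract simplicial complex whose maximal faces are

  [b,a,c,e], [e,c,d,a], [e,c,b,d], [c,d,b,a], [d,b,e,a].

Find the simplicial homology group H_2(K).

Fix the vertex order a < b < c < d < e and write every simplex with vertices in increasing order. Then dim K = 3 and the simplices of K are:

  0-simplices (5): a, b, c, d, e
  1-simplices (10): ab, ac, ad, ae, bc, bd, be, cd, ce, de
  2-simplices (10): abc, abd, abe, acd, ace, ade, bcd, bce, bde, cde
  3-simplices (5): abcd, abce, abde, acde, bcde

giving chain groups C_0 ≅ Z^5, C_1 ≅ Z^10, C_2 ≅ Z^10, C_3 ≅ Z^5.

∂_1: C_1 → C_0 is given by ∂[p,q] = [q] − [p]. For instance
  ∂ce = e − c.
As a 5×10 matrix over Z this has rank 4, with invariant factors (1,1,1,1).

Boundary ∂_2: C_2 → C_1 maps a triangle to the signed sum of its edges. For instance
  ∂acd = cd − ad + ac,
  ∂abc = bc − ac + ab.
As a 10×10 matrix over Z this has rank 6, with invariant factors (1,1,1,1,1,1).

Boundary ∂_3: C_3 → C_2 sends each 3-simplex σ to the alternating sum Σ_i (−1)^i (σ with its i-th vertex removed). For instance
  ∂abce = bce − ace + abe − abc,
  ∂abde = bde − ade + abe − abd.
The resulting 10×5 matrix has rank 4, and its Smith normal form has invariant factors (1,1,1,1).

Computing H_k = (kernel of ∂_k) / (image of ∂_{k+1}):

  H_2: rank ker ∂_2 − rank ∂_3 = (10 − 6) − 4 = 0, and the invariant factors of ∂_3 are all 1, so H_2 ≅ 0.

(K is a triangulation of the 3-sphere S^3.)

H_2 ≅ 0.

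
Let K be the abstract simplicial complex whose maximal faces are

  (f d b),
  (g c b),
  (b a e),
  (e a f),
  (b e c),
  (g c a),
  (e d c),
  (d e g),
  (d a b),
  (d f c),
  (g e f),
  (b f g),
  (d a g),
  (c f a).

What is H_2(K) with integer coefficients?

H_2 = Z.

Order the vertices as a < b < c < d < e < f < g. Listing each simplex with vertices in this order, K has dimension 2 with simplices:

  0-simplices (7): a, b, c, d, e, f, g
  1-simplices (21): ab, ac, ad, ae, af, ag, bc, bd, be, bf, bg, cd, ce, cf, cg, de, df, dg, ef, eg, fg
  2-simplices (14): abd, abe, acf, acg, adg, aef, bce, bcg, bdf, bfg, cde, cdf, deg, efg

giving chain groups C_0 ≅ Z^7, C_1 ≅ Z^21, C_2 ≅ Z^14.

Boundary ∂_1: C_1 → C_0 sends each edge [p,q] (with p < q) to q − p.
The 7×21 boundary matrix has rank 6 and Smith normal form diag(1,1,1,1,1,1).

Boundary ∂_2: C_2 → C_1 sends each 2-simplex [p,q,r] to [q,r] − [p,r] + [p,q]. For instance
  ∂bfg = fg − bg + bf,
  ∂deg = eg − dg + de.
The 21×14 boundary matrix has rank 13 and Smith normal form diag(1,1,1,1,1,1,1,1,1,1,1,1,1).

From H_k ≅ ker(∂_k) / im(∂_{k+1}) we obtain:

  H_2: rank ker ∂_2 − rank ∂_3 = (14 − 13) − 0 = 1, and there is no ∂_3, so H_2 ≅ Z.

(K is a triangulation of the torus T^2.)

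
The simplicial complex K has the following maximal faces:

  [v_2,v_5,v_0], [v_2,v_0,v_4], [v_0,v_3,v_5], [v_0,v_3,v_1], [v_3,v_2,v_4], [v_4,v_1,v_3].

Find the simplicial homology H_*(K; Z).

Take the total order v_0 < v_1 < v_2 < v_3 < v_4 < v_5 on the vertex set. Then K (dimension 2) consists of the simplices:

  0-simplices (6): [v_0], [v_1], [v_2], [v_3], [v_4], [v_5]
  1-simplices (12): [v_0,v_1], [v_0,v_2], [v_0,v_3], [v_0,v_4], [v_0,v_5], [v_1,v_3], [v_1,v_4], [v_2,v_3], [v_2,v_4], [v_2,v_5], [v_3,v_4], [v_3,v_5]
  2-simplices (6): [v_0,v_1,v_3], [v_0,v_2,v_4], [v_0,v_2,v_5], [v_0,v_3,v_5], [v_1,v_3,v_4], [v_2,v_3,v_4]

so the chain groups are C_0 ≅ Z^6, C_1 ≅ Z^12, C_2 ≅ Z^6.

The boundary map ∂_1: C_1 → C_0 maps an edge to its endpoints' difference, ∂[p,q] = q − p. For instance
  ∂[v_3,v_5] = [v_5] − [v_3].
As a 6×12 matrix over Z this has rank 5, with invariant factors (1,1,1,1,1).

∂_2: C_2 → C_1 maps a triangle to the signed sum of its edges. For instance
  ∂[v_0,v_1,v_3] = [v_1,v_3] − [v_0,v_3] + [v_0,v_1],
  ∂[v_1,v_3,v_4] = [v_3,v_4] − [v_1,v_4] + [v_1,v_3].
The resulting 12×6 matrix has rank 6, and its Smith normal form has invariant factors (1,1,1,1,1,1).

Now H_k = ker ∂_k / im ∂_{k+1}, so:

  H_0: rank C_0 − rank ∂_1 = 6 − 5 = 1, and the invariant factors of ∂_1 are all 1, so H_0 = Z.
  H_1: rank ker ∂_1 − rank ∂_2 = (12 − 5) − 6 = 1, and the invariant factors of ∂_2 are all 1, so H_1 = Z.
  H_2: rank ker ∂_2 − rank ∂_3 = (6 − 6) − 0 = 0, and there is no ∂_3, so H_2 = 0.

H_0 ≅ Z,  H_1 ≅ Z,  H_2 = 0.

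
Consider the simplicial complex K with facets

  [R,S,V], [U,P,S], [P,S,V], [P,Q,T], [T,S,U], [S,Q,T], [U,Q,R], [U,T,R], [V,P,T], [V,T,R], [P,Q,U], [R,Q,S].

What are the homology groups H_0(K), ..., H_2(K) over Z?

H_0 ≅ Z,  H_1 ≅ Z/2,  H_2 = 0.

Take the total order P < Q < R < S < T < U < V on the vertex set. Then K (dimension 2) consists of the simplices:

  0-simplices (7): P, Q, R, S, T, U, V
  1-simplices (18): PQ, PS, PT, PU, PV, QR, QS, QT, QU, RS, RT, RU, RV, ST, SU, SV, TU, TV
  2-simplices (12): PQT, PQU, PSU, PSV, PTV, QRS, QRU, QST, RSV, RTU, RTV, STU

so the chain groups are C_0 ≅ Z^7, C_1 ≅ Z^18, C_2 ≅ Z^12.

The boundary map ∂_1: C_1 → C_0 sends each edge [p,q] (with p < q) to q − p. For instance
  ∂SV = V − S.
The resulting 7×18 matrix has rank 6, and its Smith normal form has invariant factors (1,1,1,1,1,1).

Boundary ∂_2: C_2 → C_1 sends each 2-simplex [p,q,r] to [q,r] − [p,r] + [p,q]. For instance
  ∂PTV = TV − PV + PT,
  ∂PSV = SV − PV + PS.
The 18×12 boundary matrix has rank 12 and Smith normal form diag(1,1,1,1,1,1,1,1,1,1,1,2).

Reading off H_k = ker ∂_k / im ∂_{k+1}:

  H_0: rank C_0 − rank ∂_1 = 7 − 6 = 1, and the invariant factors of ∂_1 are all 1, so H_0 = Z.
  H_1: rank ker ∂_1 − rank ∂_2 = (18 − 6) − 12 = 0, and ∂_2 has invariant factor 2 > 1, so H_1 = Z/2.
  H_2: rank ker ∂_2 − rank ∂_3 = (12 − 12) − 0 = 0, and there is no ∂_3, so H_2 = 0.

As a check, the Euler characteristic is 7 − 18 + 12 = 1, which agrees with 1 − 0 + 0 = 1.
(K is a triangulation of the real projective plane RP^2.)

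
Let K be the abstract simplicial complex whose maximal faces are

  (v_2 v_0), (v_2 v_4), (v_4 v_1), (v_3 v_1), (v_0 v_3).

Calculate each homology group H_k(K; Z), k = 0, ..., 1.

Take the total order v_0 < v_1 < v_2 < v_3 < v_4 on the vertex set. Then K (dimension 1) consists of the simplices:

  0-simplices (5): [v_0], [v_1], [v_2], [v_3], [v_4]
  1-simplices (5): [v_0,v_2], [v_0,v_3], [v_1,v_3], [v_1,v_4], [v_2,v_4]

Hence C_0 ≅ Z^5, C_1 ≅ Z^5.

∂_1: C_1 → C_0 maps an edge to its endpoints' difference, ∂[p,q] = q − p.
The 5×5 boundary matrix has rank 4 and Smith normal form diag(1,1,1,1).

Reading off H_k = ker ∂_k / im ∂_{k+1}:

  H_0: rank C_0 − rank ∂_1 = 5 − 4 = 1, and the invariant factors of ∂_1 are all 1, so H_0 ≅ Z.
  H_1: rank ker ∂_1 − rank ∂_2 = (5 − 4) − 0 = 1, and there is no ∂_2, so H_1 ≅ Z.

(K is a triangulation of the circle S^1.)

H_0 ≅ Z,  H_1 ≅ Z.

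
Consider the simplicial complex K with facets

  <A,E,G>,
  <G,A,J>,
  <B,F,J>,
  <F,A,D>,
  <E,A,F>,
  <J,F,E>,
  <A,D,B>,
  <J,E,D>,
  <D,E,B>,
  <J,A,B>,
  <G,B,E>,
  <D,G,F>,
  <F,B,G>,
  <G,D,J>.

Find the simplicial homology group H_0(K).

We work with the vertex ordering A < B < D < E < F < G < J. The simplices of K, each written with vertices in increasing order, are:

  0-simplices (7): A, B, D, E, F, G, J
  1-simplices (21): AB, AD, AE, AF, AG, AJ, BD, BE, BF, BG, BJ, DE, DF, DG, DJ, EF, EG, EJ, FG, FJ, GJ
  2-simplices (14): ABD, ABJ, ADF, AEF, AEG, AGJ, BDE, BEG, BFG, BFJ, DEJ, DFG, DGJ, EFJ

Hence C_0 ≅ Z^7, C_1 ≅ Z^21, C_2 ≅ Z^14.

∂_1: C_1 → C_0 sends each edge [p,q] (with p < q) to q − p.
The resulting 7×21 matrix has rank 6, and its Smith normal form has invariant factors (1,1,1,1,1,1).

Boundary ∂_2: C_2 → C_1 sends each 2-simplex [p,q,r] to [q,r] − [p,r] + [p,q]. For instance
  ∂BEG = EG − BG + BE,
  ∂AGJ = GJ − AJ + AG.
The resulting 21×14 matrix has rank 13, and its Smith normal form has invariant factors (1,1,1,1,1,1,1,1,1,1,1,1,1).

Computing H_k = (kernel of ∂_k) / (image of ∂_{k+1}):

  H_0: rank C_0 − rank ∂_1 = 7 − 6 = 1, and the invariant factors of ∂_1 are all 1, so H_0 = Z.

H_0 = Z.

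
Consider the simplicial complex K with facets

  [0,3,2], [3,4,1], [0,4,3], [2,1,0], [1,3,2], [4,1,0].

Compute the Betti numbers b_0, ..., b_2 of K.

b_0 = 1, b_1 = 0, b_2 = 1.

Take the total order 0 < 1 < 2 < 3 < 4 on the vertex set. Then K (dimension 2) consists of the simplices:

  0-simplices (5): [0], [1], [2], [3], [4]
  1-simplices (9): [0,1], [0,2], [0,3], [0,4], [1,2], [1,3], [1,4], [2,3], [3,4]
  2-simplices (6): [0,1,2], [0,1,4], [0,2,3], [0,3,4], [1,2,3], [1,3,4]

giving chain groups C_0 ≅ Z^5, C_1 ≅ Z^9, C_2 ≅ Z^6.

Boundary ∂_1: C_1 → C_0 sends each edge [p,q] (with p < q) to q − p.
The 5×9 boundary matrix has rank 4 and Smith normal form diag(1,1,1,1).

Boundary ∂_2: C_2 → C_1 maps a triangle to the signed sum of its edges. For instance
  ∂[1,3,4] = [3,4] − [1,4] + [1,3],
  ∂[0,1,2] = [1,2] − [0,2] + [0,1].
The resulting 9×6 matrix has rank 5, and its Smith normal form has invariant factors (1,1,1,1,1).

Now H_k = ker ∂_k / im ∂_{k+1}, so:

  H_0: rank C_0 − rank ∂_1 = 5 − 4 = 1, and the invariant factors of ∂_1 are all 1, so H_0 = Z.
  H_1: rank ker ∂_1 − rank ∂_2 = (9 − 4) − 5 = 0, and the invariant factors of ∂_2 are all 1, so H_1 = 0.
  H_2: rank ker ∂_2 − rank ∂_3 = (6 − 5) − 0 = 1, and there is no ∂_3, so H_2 = Z.

As a check, the Euler characteristic is 5 − 9 + 6 = 2, which agrees with 1 − 0 + 1 = 2.
(K is a triangulation of the 2-sphere S^2.)

Hence the Betti numbers are b_0 = 1, b_1 = 0, b_2 = 1.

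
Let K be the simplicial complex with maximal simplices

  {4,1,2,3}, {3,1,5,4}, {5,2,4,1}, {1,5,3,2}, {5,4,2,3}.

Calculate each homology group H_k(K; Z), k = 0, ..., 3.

We work with the vertex ordering 1 < 2 < 3 < 4 < 5. The simplices of K, each written with vertices in increasing order, are:

  0-simplices (5): [1], [2], [3], [4], [5]
  1-simplices (10): [1,2], [1,3], [1,4], [1,5], [2,3], [2,4], [2,5], [3,4], [3,5], [4,5]
  2-simplices (10): [1,2,3], [1,2,4], [1,2,5], [1,3,4], [1,3,5], [1,4,5], [2,3,4], [2,3,5], [2,4,5], [3,4,5]
  3-simplices (5): [1,2,3,4], [1,2,3,5], [1,2,4,5], [1,3,4,5], [2,3,4,5]

giving chain groups C_0 ≅ Z^5, C_1 ≅ Z^10, C_2 ≅ Z^10, C_3 ≅ Z^5.

∂_1: C_1 → C_0 sends each edge [p,q] (with p < q) to q − p. For instance
  ∂[3,4] = [4] − [3].
As a 5×10 matrix over Z this has rank 4, with invariant factors (1,1,1,1).

∂_2: C_2 → C_1 sends each 2-simplex [p,q,r] to [q,r] − [p,r] + [p,q]. For instance
  ∂[3,4,5] = [4,5] − [3,5] + [3,4],
  ∂[2,3,5] = [3,5] − [2,5] + [2,3].
As a 10×10 matrix over Z this has rank 6, with invariant factors (1,1,1,1,1,1).

∂_3: C_3 → C_2 sends each 3-simplex σ to the alternating sum Σ_i (−1)^i (σ with its i-th vertex removed). For instance
  ∂[1,2,4,5] = [2,4,5] − [1,4,5] + [1,2,5] − [1,2,4],
  ∂[1,3,4,5] = [3,4,5] − [1,4,5] + [1,3,5] − [1,3,4].
The 10×5 boundary matrix has rank 4 and Smith normal form diag(1,1,1,1).

Reading off H_k = ker ∂_k / im ∂_{k+1}:

  H_0: rank C_0 − rank ∂_1 = 5 − 4 = 1, and the invariant factors of ∂_1 are all 1, so H_0 = Z.
  H_1: rank ker ∂_1 − rank ∂_2 = (10 − 4) − 6 = 0, and the invariant factors of ∂_2 are all 1, so H_1 = 0.
  H_2: rank ker ∂_2 − rank ∂_3 = (10 − 6) − 4 = 0, and the invariant factors of ∂_3 are all 1, so H_2 = 0.
  H_3: rank ker ∂_3 − rank ∂_4 = (5 − 4) − 0 = 1, and there is no ∂_4, so H_3 = Z.

H_0 = Z,  H_1 = 0,  H_2 = 0,  H_3 = Z.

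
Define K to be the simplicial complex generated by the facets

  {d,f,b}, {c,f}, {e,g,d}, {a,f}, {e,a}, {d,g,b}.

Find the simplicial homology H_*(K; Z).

Order the vertices as a < b < c < d < e < f < g. Listing each simplex with vertices in this order, K has dimension 2 with simplices:

  0-simplices (7): a, b, c, d, e, f, g
  1-simplices (10): ae, af, bd, bf, bg, cf, de, df, dg, eg
  2-simplices (3): bdf, bdg, deg

Hence C_0 ≅ Z^7, C_1 ≅ Z^10, C_2 ≅ Z^3.

∂_1: C_1 → C_0 maps an edge to its endpoints' difference, ∂[p,q] = q − p.
This gives a 7×10 integer matrix of rank 6; reducing to Smith normal form yields diagonal entries (1,1,1,1,1,1).

The boundary map ∂_2: C_2 → C_1 acts by ∂[p,q,r] = [q,r] − [p,r] + [p,q]. For instance
  ∂bdf = df − bf + bd,
  ∂deg = eg − dg + de.
The 10×3 boundary matrix has rank 3 and Smith normal form diag(1,1,1).

From H_k ≅ ker(∂_k) / im(∂_{k+1}) we obtain:

  H_0: rank C_0 − rank ∂_1 = 7 − 6 = 1, and the invariant factors of ∂_1 are all 1, so H_0 ≅ Z.
  H_1: rank ker ∂_1 − rank ∂_2 = (10 − 6) − 3 = 1, and the invariant factors of ∂_2 are all 1, so H_1 ≅ Z.
  H_2: rank ker ∂_2 − rank ∂_3 = (3 − 3) − 0 = 0, and there is no ∂_3, so H_2 ≅ 0.

H_0 = Z,  H_1 = Z,  H_2 = 0.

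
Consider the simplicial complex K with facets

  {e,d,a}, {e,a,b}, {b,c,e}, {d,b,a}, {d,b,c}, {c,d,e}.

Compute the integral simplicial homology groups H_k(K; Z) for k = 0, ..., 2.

H_0 = Z,  H_1 = 0,  H_2 = Z.

Take the total order a < b < c < d < e on the vertex set. Then K (dimension 2) consists of the simplices:

  0-simplices (5): a, b, c, d, e
  1-simplices (9): ab, ad, ae, bc, bd, be, cd, ce, de
  2-simplices (6): abd, abe, ade, bcd, bce, cde

Hence C_0 ≅ Z^5, C_1 ≅ Z^9, C_2 ≅ Z^6.

Boundary ∂_1: C_1 → C_0 maps an edge to its endpoints' difference, ∂[p,q] = q − p.
This gives a 5×9 integer matrix of rank 4; reducing to Smith normal form yields diagonal entries (1,1,1,1).

The boundary map ∂_2: C_2 → C_1 maps a triangle to the signed sum of its edges. For instance
  ∂abe = be − ae + ab,
  ∂ade = de − ae + ad.
The 9×6 boundary matrix has rank 5 and Smith normal form diag(1,1,1,1,1).

From H_k ≅ ker(∂_k) / im(∂_{k+1}) we obtain:

  H_0: rank C_0 − rank ∂_1 = 5 − 4 = 1, and the invariant factors of ∂_1 are all 1, so H_0 ≅ Z.
  H_1: rank ker ∂_1 − rank ∂_2 = (9 − 4) − 5 = 0, and the invariant factors of ∂_2 are all 1, so H_1 ≅ 0.
  H_2: rank ker ∂_2 − rank ∂_3 = (6 − 5) − 0 = 1, and there is no ∂_3, so H_2 ≅ Z.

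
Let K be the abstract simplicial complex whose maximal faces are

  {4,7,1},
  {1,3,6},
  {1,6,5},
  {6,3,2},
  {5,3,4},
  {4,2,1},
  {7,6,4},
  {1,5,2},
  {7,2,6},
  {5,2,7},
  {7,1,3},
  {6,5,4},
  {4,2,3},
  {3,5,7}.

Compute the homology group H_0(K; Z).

K has 7 vertices, 21 edges, 14 triangles.
rank ∂_0 = 0, rank ∂_1 = 6 ⇒ b_0 = 7 − 0 − 6 = 1; all invariant factors of ∂_1 are 1 so no torsion. So H_0 ≅ Z.

H_0 ≅ Z.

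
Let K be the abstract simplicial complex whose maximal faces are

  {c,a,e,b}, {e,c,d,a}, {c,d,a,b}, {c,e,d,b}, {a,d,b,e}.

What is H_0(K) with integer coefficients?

H_0 = Z.

Order the vertices as a < b < c < d < e. Listing each simplex with vertices in this order, K has dimension 3 with simplices:

  0-simplices (5): a, b, c, d, e
  1-simplices (10): ab, ac, ad, ae, bc, bd, be, cd, ce, de
  2-simplices (10): abc, abd, abe, acd, ace, ade, bcd, bce, bde, cde
  3-simplices (5): abcd, abce, abde, acde, bcde

Hence C_0 ≅ Z^5, C_1 ≅ Z^10, C_2 ≅ Z^10, C_3 ≅ Z^5.

The boundary map ∂_1: C_1 → C_0 maps an edge to its endpoints' difference, ∂[p,q] = q − p. For instance
  ∂ab = b − a.
The 5×10 boundary matrix has rank 4 and Smith normal form diag(1,1,1,1).

Boundary ∂_2: C_2 → C_1 acts by ∂[p,q,r] = [q,r] − [p,r] + [p,q]. For instance
  ∂bcd = cd − bd + bc,
  ∂acd = cd − ad + ac.
The resulting 10×10 matrix has rank 6, and its Smith normal form has invariant factors (1,1,1,1,1,1).

∂_3: C_3 → C_2 sends each 3-simplex σ to the alternating sum Σ_i (−1)^i (σ with its i-th vertex removed). For instance
  ∂abcd = bcd − acd + abd − abc,
  ∂bcde = cde − bde + bce − bcd.
As a 10×5 matrix over Z this has rank 4, with invariant factors (1,1,1,1).

From H_k ≅ ker(∂_k) / im(∂_{k+1}) we obtain:

  H_0: rank C_0 − rank ∂_1 = 5 − 4 = 1, and the invariant factors of ∂_1 are all 1, so H_0 = Z.

(K is a triangulation of the 3-sphere S^3.)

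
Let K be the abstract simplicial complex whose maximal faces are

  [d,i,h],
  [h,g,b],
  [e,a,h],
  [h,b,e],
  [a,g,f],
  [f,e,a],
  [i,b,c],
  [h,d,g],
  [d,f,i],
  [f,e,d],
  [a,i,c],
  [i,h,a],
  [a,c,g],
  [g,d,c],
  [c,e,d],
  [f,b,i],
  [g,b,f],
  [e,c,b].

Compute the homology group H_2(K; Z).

H_2 = Z.

Take the total order a < b < c < d < e < f < g < h < i on the vertex set. Then K (dimension 2) consists of the simplices:

  0-simplices (9): a, b, c, d, e, f, g, h, i
  1-simplices (27): ac, ae, af, ag, ah, ai, bc, be, bf, bg, bh, bi, cd, ce, cg, ci, de, df, dg, dh, di, ef, eh, fg, fi, gh, hi
  2-simplices (18): acg, aci, aef, aeh, afg, ahi, bce, bci, beh, bfg, bfi, bgh, cde, cdg, def, dfi, dgh, dhi

so the chain groups are C_0 ≅ Z^9, C_1 ≅ Z^27, C_2 ≅ Z^18.

∂_1: C_1 → C_0 maps an edge to its endpoints' difference, ∂[p,q] = q − p.
As a 9×27 matrix over Z this has rank 8, with invariant factors (1,1,1,1,1,1,1,1).

The boundary map ∂_2: C_2 → C_1 maps a triangle to the signed sum of its edges. For instance
  ∂aeh = eh − ah + ae,
  ∂bci = ci − bi + bc.
The 27×18 boundary matrix has rank 17 and Smith normal form diag(1,1,1,1,1,1,1,1,1,1,1,1,1,1,1,1,1).

Now H_k = ker ∂_k / im ∂_{k+1}, so:

  H_2: rank ker ∂_2 − rank ∂_3 = (18 − 17) − 0 = 1, and there is no ∂_3, so H_2 = Z.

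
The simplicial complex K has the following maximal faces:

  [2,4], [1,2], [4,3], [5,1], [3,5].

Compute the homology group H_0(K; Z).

H_0 ≅ Z.

Fix the vertex order 1 < 2 < 3 < 4 < 5 and write every simplex with vertices in increasing order. Then dim K = 1 and the simplices of K are:

  0-simplices (5): [1], [2], [3], [4], [5]
  1-simplices (5): [1,2], [1,5], [2,4], [3,4], [3,5]

giving chain groups C_0 ≅ Z^5, C_1 ≅ Z^5.

∂_1: C_1 → C_0 sends each edge [p,q] (with p < q) to q − p. For instance
  ∂[1,5] = [5] − [1].
This gives a 5×5 integer matrix of rank 4; reducing to Smith normal form yields diagonal entries (1,1,1,1).

Reading off H_k = ker ∂_k / im ∂_{k+1}:

  H_0: rank C_0 − rank ∂_1 = 5 − 4 = 1, and the invariant factors of ∂_1 are all 1, so H_0 ≅ Z.

(K is a triangulation of the circle S^1.)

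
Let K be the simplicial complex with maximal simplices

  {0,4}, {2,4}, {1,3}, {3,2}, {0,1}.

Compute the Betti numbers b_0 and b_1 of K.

K has 5 vertices, 5 edges.
rank ∂_0 = 0, rank ∂_1 = 4 ⇒ b_0 = 5 − 0 − 4 = 1; all invariant factors of ∂_1 are 1 so no torsion. So H_0 = Z.
rank ∂_1 = 4, rank ∂_2 = 0 ⇒ b_1 = 5 − 4 − 0 = 1. So H_1 = Z.

b_0 = 1, b_1 = 1.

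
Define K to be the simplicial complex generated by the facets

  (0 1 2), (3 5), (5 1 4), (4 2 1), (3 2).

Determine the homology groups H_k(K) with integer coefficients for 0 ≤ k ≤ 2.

Fix the vertex order 0 < 1 < 2 < 3 < 4 < 5 and write every simplex with vertices in increasing order. Then dim K = 2 and the simplices of K are:

  0-simplices (6): [0], [1], [2], [3], [4], [5]
  1-simplices (9): [0,1], [0,2], [1,2], [1,4], [1,5], [2,3], [2,4], [3,5], [4,5]
  2-simplices (3): [0,1,2], [1,2,4], [1,4,5]

giving chain groups C_0 ≅ Z^6, C_1 ≅ Z^9, C_2 ≅ Z^3.

The boundary map ∂_1: C_1 → C_0 sends each edge [p,q] (with p < q) to q − p. For instance
  ∂[1,5] = [5] − [1].
This gives a 6×9 integer matrix of rank 5; reducing to Smith normal form yields diagonal entries (1,1,1,1,1).

∂_2: C_2 → C_1 maps a triangle to the signed sum of its edges. For instance
  ∂[1,2,4] = [2,4] − [1,4] + [1,2],
  ∂[0,1,2] = [1,2] − [0,2] + [0,1].
The resulting 9×3 matrix has rank 3, and its Smith normal form has invariant factors (1,1,1).

Reading off H_k = ker ∂_k / im ∂_{k+1}:

  H_0: rank C_0 − rank ∂_1 = 6 − 5 = 1, and the invariant factors of ∂_1 are all 1, so H_0 = Z.
  H_1: rank ker ∂_1 − rank ∂_2 = (9 − 5) − 3 = 1, and the invariant factors of ∂_2 are all 1, so H_1 = Z.
  H_2: rank ker ∂_2 − rank ∂_3 = (3 − 3) − 0 = 0, and there is no ∂_3, so H_2 = 0.

H_0 ≅ Z,  H_1 ≅ Z,  H_2 = 0.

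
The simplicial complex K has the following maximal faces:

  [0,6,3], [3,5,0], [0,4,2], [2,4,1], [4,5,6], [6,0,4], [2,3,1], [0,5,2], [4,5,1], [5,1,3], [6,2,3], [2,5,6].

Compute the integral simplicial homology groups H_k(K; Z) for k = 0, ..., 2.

Take the total order 0 < 1 < 2 < 3 < 4 < 5 < 6 on the vertex set. Then K (dimension 2) consists of the simplices:

  0-simplices (7): [0], [1], [2], [3], [4], [5], [6]
  1-simplices (18): [0,2], [0,3], [0,4], [0,5], [0,6], [1,2], [1,3], [1,4], [1,5], [2,3], [2,4], [2,5], [2,6], [3,5], [3,6], [4,5], [4,6], [5,6]
  2-simplices (12): [0,2,4], [0,2,5], [0,3,5], [0,3,6], [0,4,6], [1,2,3], [1,2,4], [1,3,5], [1,4,5], [2,3,6], [2,5,6], [4,5,6]

so the chain groups are C_0 ≅ Z^7, C_1 ≅ Z^18, C_2 ≅ Z^12.

Boundary ∂_1: C_1 → C_0 sends each edge [p,q] (with p < q) to q − p.
The 7×18 boundary matrix has rank 6 and Smith normal form diag(1,1,1,1,1,1).

∂_2: C_2 → C_1 sends each 2-simplex [p,q,r] to [q,r] − [p,r] + [p,q]. For instance
  ∂[1,2,3] = [2,3] − [1,3] + [1,2],
  ∂[2,3,6] = [3,6] − [2,6] + [2,3].
This gives a 18×12 integer matrix of rank 12; reducing to Smith normal form yields diagonal entries (1,1,1,1,1,1,1,1,1,1,1,2).

Computing H_k = (kernel of ∂_k) / (image of ∂_{k+1}):

  H_0: rank C_0 − rank ∂_1 = 7 − 6 = 1, and the invariant factors of ∂_1 are all 1, so H_0 ≅ Z.
  H_1: rank ker ∂_1 − rank ∂_2 = (18 − 6) − 12 = 0, and ∂_2 has invariant factor 2 > 1, so H_1 ≅ Z/2.
  H_2: rank ker ∂_2 − rank ∂_3 = (12 − 12) − 0 = 0, and there is no ∂_3, so H_2 ≅ 0.

H_0 ≅ Z,  H_1 ≅ Z/2,  H_2 = 0.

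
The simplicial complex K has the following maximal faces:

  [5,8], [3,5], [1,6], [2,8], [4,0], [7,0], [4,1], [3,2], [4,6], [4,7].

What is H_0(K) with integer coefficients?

Order the vertices as 0 < 1 < 2 < 3 < 4 < 5 < 6 < 7 < 8. Listing each simplex with vertices in this order, K has dimension 1 with simplices:

  0-simplices (9): [0], [1], [2], [3], [4], [5], [6], [7], [8]
  1-simplices (10): [0,4], [0,7], [1,4], [1,6], [2,3], [2,8], [3,5], [4,6], [4,7], [5,8]

giving chain groups C_0 ≅ Z^9, C_1 ≅ Z^10.

Boundary ∂_1: C_1 → C_0 is given by ∂[p,q] = [q] − [p].
As a 9×10 matrix over Z this has rank 7, with invariant factors (1,1,1,1,1,1,1).

Computing H_k = (kernel of ∂_k) / (image of ∂_{k+1}):

  H_0: rank C_0 − rank ∂_1 = 9 − 7 = 2, and the invariant factors of ∂_1 are all 1, so H_0 = Z^2.

H_0 ≅ Z^2.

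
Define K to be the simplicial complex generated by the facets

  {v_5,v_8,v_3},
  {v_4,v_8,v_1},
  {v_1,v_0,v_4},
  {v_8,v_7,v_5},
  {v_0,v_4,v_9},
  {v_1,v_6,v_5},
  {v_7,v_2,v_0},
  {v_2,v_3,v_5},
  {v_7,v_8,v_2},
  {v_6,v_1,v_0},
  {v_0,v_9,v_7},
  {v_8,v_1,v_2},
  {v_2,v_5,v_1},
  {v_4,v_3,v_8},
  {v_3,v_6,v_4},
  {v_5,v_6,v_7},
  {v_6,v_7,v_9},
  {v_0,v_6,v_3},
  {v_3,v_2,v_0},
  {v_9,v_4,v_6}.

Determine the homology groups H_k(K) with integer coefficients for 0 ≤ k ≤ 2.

H_0 = Z,  H_1 = Z × Z/2,  H_2 = 0.

K has 10 vertices, 30 edges, 20 triangles.
rank ∂_0 = 0, rank ∂_1 = 9 ⇒ b_0 = 10 − 0 − 9 = 1; all invariant factors of ∂_1 are 1 so no torsion. So H_0 ≅ Z.
rank ∂_1 = 9, rank ∂_2 = 20 ⇒ b_1 = 30 − 9 − 20 = 1; ∂_2 has invariant factor(s) [2] giving torsion. So H_1 ≅ Z × Z/2.
rank ∂_2 = 20, rank ∂_3 = 0 ⇒ b_2 = 20 − 20 − 0 = 0. So H_2 ≅ 0.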